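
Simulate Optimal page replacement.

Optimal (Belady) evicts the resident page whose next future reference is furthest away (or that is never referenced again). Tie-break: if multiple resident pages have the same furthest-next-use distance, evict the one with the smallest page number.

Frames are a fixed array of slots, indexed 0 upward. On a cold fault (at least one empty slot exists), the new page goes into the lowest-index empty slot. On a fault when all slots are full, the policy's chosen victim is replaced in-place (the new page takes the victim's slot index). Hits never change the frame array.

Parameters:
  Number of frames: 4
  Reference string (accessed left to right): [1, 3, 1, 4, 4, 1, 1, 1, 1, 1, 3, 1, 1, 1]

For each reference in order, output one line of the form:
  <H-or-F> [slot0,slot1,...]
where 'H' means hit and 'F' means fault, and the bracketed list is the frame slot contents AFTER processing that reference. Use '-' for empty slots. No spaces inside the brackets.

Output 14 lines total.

F [1,-,-,-]
F [1,3,-,-]
H [1,3,-,-]
F [1,3,4,-]
H [1,3,4,-]
H [1,3,4,-]
H [1,3,4,-]
H [1,3,4,-]
H [1,3,4,-]
H [1,3,4,-]
H [1,3,4,-]
H [1,3,4,-]
H [1,3,4,-]
H [1,3,4,-]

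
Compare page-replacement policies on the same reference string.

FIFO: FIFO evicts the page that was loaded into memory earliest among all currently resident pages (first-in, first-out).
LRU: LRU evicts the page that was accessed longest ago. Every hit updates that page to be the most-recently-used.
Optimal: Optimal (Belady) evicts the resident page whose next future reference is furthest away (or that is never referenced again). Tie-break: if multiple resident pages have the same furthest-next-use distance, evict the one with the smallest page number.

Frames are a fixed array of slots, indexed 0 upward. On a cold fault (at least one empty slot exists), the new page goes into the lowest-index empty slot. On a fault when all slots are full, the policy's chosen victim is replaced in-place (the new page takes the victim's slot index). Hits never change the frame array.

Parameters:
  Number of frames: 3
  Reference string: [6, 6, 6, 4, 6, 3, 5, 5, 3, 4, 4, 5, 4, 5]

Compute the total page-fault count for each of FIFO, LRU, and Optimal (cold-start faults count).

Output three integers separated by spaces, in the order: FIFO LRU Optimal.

Answer: 4 5 4

Derivation:
--- FIFO ---
  step 0: ref 6 -> FAULT, frames=[6,-,-] (faults so far: 1)
  step 1: ref 6 -> HIT, frames=[6,-,-] (faults so far: 1)
  step 2: ref 6 -> HIT, frames=[6,-,-] (faults so far: 1)
  step 3: ref 4 -> FAULT, frames=[6,4,-] (faults so far: 2)
  step 4: ref 6 -> HIT, frames=[6,4,-] (faults so far: 2)
  step 5: ref 3 -> FAULT, frames=[6,4,3] (faults so far: 3)
  step 6: ref 5 -> FAULT, evict 6, frames=[5,4,3] (faults so far: 4)
  step 7: ref 5 -> HIT, frames=[5,4,3] (faults so far: 4)
  step 8: ref 3 -> HIT, frames=[5,4,3] (faults so far: 4)
  step 9: ref 4 -> HIT, frames=[5,4,3] (faults so far: 4)
  step 10: ref 4 -> HIT, frames=[5,4,3] (faults so far: 4)
  step 11: ref 5 -> HIT, frames=[5,4,3] (faults so far: 4)
  step 12: ref 4 -> HIT, frames=[5,4,3] (faults so far: 4)
  step 13: ref 5 -> HIT, frames=[5,4,3] (faults so far: 4)
  FIFO total faults: 4
--- LRU ---
  step 0: ref 6 -> FAULT, frames=[6,-,-] (faults so far: 1)
  step 1: ref 6 -> HIT, frames=[6,-,-] (faults so far: 1)
  step 2: ref 6 -> HIT, frames=[6,-,-] (faults so far: 1)
  step 3: ref 4 -> FAULT, frames=[6,4,-] (faults so far: 2)
  step 4: ref 6 -> HIT, frames=[6,4,-] (faults so far: 2)
  step 5: ref 3 -> FAULT, frames=[6,4,3] (faults so far: 3)
  step 6: ref 5 -> FAULT, evict 4, frames=[6,5,3] (faults so far: 4)
  step 7: ref 5 -> HIT, frames=[6,5,3] (faults so far: 4)
  step 8: ref 3 -> HIT, frames=[6,5,3] (faults so far: 4)
  step 9: ref 4 -> FAULT, evict 6, frames=[4,5,3] (faults so far: 5)
  step 10: ref 4 -> HIT, frames=[4,5,3] (faults so far: 5)
  step 11: ref 5 -> HIT, frames=[4,5,3] (faults so far: 5)
  step 12: ref 4 -> HIT, frames=[4,5,3] (faults so far: 5)
  step 13: ref 5 -> HIT, frames=[4,5,3] (faults so far: 5)
  LRU total faults: 5
--- Optimal ---
  step 0: ref 6 -> FAULT, frames=[6,-,-] (faults so far: 1)
  step 1: ref 6 -> HIT, frames=[6,-,-] (faults so far: 1)
  step 2: ref 6 -> HIT, frames=[6,-,-] (faults so far: 1)
  step 3: ref 4 -> FAULT, frames=[6,4,-] (faults so far: 2)
  step 4: ref 6 -> HIT, frames=[6,4,-] (faults so far: 2)
  step 5: ref 3 -> FAULT, frames=[6,4,3] (faults so far: 3)
  step 6: ref 5 -> FAULT, evict 6, frames=[5,4,3] (faults so far: 4)
  step 7: ref 5 -> HIT, frames=[5,4,3] (faults so far: 4)
  step 8: ref 3 -> HIT, frames=[5,4,3] (faults so far: 4)
  step 9: ref 4 -> HIT, frames=[5,4,3] (faults so far: 4)
  step 10: ref 4 -> HIT, frames=[5,4,3] (faults so far: 4)
  step 11: ref 5 -> HIT, frames=[5,4,3] (faults so far: 4)
  step 12: ref 4 -> HIT, frames=[5,4,3] (faults so far: 4)
  step 13: ref 5 -> HIT, frames=[5,4,3] (faults so far: 4)
  Optimal total faults: 4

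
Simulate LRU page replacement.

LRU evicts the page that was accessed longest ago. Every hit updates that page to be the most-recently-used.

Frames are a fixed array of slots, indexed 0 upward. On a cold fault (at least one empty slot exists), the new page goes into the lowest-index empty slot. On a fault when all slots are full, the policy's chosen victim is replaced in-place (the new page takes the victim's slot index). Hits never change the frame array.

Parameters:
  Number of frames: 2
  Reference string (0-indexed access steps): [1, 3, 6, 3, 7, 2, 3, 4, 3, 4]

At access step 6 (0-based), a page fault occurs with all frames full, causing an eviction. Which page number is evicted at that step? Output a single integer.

Answer: 7

Derivation:
Step 0: ref 1 -> FAULT, frames=[1,-]
Step 1: ref 3 -> FAULT, frames=[1,3]
Step 2: ref 6 -> FAULT, evict 1, frames=[6,3]
Step 3: ref 3 -> HIT, frames=[6,3]
Step 4: ref 7 -> FAULT, evict 6, frames=[7,3]
Step 5: ref 2 -> FAULT, evict 3, frames=[7,2]
Step 6: ref 3 -> FAULT, evict 7, frames=[3,2]
At step 6: evicted page 7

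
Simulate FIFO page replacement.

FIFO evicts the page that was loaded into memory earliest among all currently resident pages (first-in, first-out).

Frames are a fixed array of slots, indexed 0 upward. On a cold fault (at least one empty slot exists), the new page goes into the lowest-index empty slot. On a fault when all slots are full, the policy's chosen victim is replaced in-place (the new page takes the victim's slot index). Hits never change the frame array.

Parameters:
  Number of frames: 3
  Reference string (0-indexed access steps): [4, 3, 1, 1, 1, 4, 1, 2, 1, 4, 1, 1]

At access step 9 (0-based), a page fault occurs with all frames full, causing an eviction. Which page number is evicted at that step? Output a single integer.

Answer: 3

Derivation:
Step 0: ref 4 -> FAULT, frames=[4,-,-]
Step 1: ref 3 -> FAULT, frames=[4,3,-]
Step 2: ref 1 -> FAULT, frames=[4,3,1]
Step 3: ref 1 -> HIT, frames=[4,3,1]
Step 4: ref 1 -> HIT, frames=[4,3,1]
Step 5: ref 4 -> HIT, frames=[4,3,1]
Step 6: ref 1 -> HIT, frames=[4,3,1]
Step 7: ref 2 -> FAULT, evict 4, frames=[2,3,1]
Step 8: ref 1 -> HIT, frames=[2,3,1]
Step 9: ref 4 -> FAULT, evict 3, frames=[2,4,1]
At step 9: evicted page 3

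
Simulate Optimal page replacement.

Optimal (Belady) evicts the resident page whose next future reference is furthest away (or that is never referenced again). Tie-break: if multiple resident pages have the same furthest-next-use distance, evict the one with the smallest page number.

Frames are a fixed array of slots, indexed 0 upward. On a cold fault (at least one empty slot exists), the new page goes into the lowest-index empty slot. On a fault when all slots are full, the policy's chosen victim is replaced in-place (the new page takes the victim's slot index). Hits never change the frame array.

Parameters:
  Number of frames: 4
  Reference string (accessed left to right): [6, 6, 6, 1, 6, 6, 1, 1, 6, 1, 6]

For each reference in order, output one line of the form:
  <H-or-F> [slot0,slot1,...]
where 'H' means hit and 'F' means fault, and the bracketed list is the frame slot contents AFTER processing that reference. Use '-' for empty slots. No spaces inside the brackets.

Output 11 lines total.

F [6,-,-,-]
H [6,-,-,-]
H [6,-,-,-]
F [6,1,-,-]
H [6,1,-,-]
H [6,1,-,-]
H [6,1,-,-]
H [6,1,-,-]
H [6,1,-,-]
H [6,1,-,-]
H [6,1,-,-]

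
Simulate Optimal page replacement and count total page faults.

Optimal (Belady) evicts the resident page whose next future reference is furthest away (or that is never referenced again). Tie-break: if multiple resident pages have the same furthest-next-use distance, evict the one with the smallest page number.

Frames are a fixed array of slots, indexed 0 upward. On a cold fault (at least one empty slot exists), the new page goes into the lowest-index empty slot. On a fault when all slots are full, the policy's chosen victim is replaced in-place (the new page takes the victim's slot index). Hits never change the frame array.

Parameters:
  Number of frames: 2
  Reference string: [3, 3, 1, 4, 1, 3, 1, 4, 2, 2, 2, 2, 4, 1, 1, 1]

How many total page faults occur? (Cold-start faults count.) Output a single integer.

Step 0: ref 3 → FAULT, frames=[3,-]
Step 1: ref 3 → HIT, frames=[3,-]
Step 2: ref 1 → FAULT, frames=[3,1]
Step 3: ref 4 → FAULT (evict 3), frames=[4,1]
Step 4: ref 1 → HIT, frames=[4,1]
Step 5: ref 3 → FAULT (evict 4), frames=[3,1]
Step 6: ref 1 → HIT, frames=[3,1]
Step 7: ref 4 → FAULT (evict 3), frames=[4,1]
Step 8: ref 2 → FAULT (evict 1), frames=[4,2]
Step 9: ref 2 → HIT, frames=[4,2]
Step 10: ref 2 → HIT, frames=[4,2]
Step 11: ref 2 → HIT, frames=[4,2]
Step 12: ref 4 → HIT, frames=[4,2]
Step 13: ref 1 → FAULT (evict 2), frames=[4,1]
Step 14: ref 1 → HIT, frames=[4,1]
Step 15: ref 1 → HIT, frames=[4,1]
Total faults: 7

Answer: 7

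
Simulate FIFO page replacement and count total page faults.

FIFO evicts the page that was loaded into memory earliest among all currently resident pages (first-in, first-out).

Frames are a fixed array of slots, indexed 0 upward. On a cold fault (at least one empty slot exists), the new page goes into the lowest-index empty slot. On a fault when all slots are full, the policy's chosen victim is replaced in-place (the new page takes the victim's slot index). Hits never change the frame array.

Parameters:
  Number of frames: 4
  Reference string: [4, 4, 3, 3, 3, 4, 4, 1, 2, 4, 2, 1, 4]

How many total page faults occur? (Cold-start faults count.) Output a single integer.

Step 0: ref 4 → FAULT, frames=[4,-,-,-]
Step 1: ref 4 → HIT, frames=[4,-,-,-]
Step 2: ref 3 → FAULT, frames=[4,3,-,-]
Step 3: ref 3 → HIT, frames=[4,3,-,-]
Step 4: ref 3 → HIT, frames=[4,3,-,-]
Step 5: ref 4 → HIT, frames=[4,3,-,-]
Step 6: ref 4 → HIT, frames=[4,3,-,-]
Step 7: ref 1 → FAULT, frames=[4,3,1,-]
Step 8: ref 2 → FAULT, frames=[4,3,1,2]
Step 9: ref 4 → HIT, frames=[4,3,1,2]
Step 10: ref 2 → HIT, frames=[4,3,1,2]
Step 11: ref 1 → HIT, frames=[4,3,1,2]
Step 12: ref 4 → HIT, frames=[4,3,1,2]
Total faults: 4

Answer: 4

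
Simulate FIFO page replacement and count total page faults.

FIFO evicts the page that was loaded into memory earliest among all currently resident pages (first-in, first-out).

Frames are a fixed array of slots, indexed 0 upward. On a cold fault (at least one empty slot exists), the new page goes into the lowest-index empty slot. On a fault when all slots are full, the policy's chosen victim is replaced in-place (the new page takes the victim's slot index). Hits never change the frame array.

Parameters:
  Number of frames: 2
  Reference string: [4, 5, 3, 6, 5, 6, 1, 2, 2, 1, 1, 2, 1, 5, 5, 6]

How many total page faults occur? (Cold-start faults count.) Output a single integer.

Answer: 9

Derivation:
Step 0: ref 4 → FAULT, frames=[4,-]
Step 1: ref 5 → FAULT, frames=[4,5]
Step 2: ref 3 → FAULT (evict 4), frames=[3,5]
Step 3: ref 6 → FAULT (evict 5), frames=[3,6]
Step 4: ref 5 → FAULT (evict 3), frames=[5,6]
Step 5: ref 6 → HIT, frames=[5,6]
Step 6: ref 1 → FAULT (evict 6), frames=[5,1]
Step 7: ref 2 → FAULT (evict 5), frames=[2,1]
Step 8: ref 2 → HIT, frames=[2,1]
Step 9: ref 1 → HIT, frames=[2,1]
Step 10: ref 1 → HIT, frames=[2,1]
Step 11: ref 2 → HIT, frames=[2,1]
Step 12: ref 1 → HIT, frames=[2,1]
Step 13: ref 5 → FAULT (evict 1), frames=[2,5]
Step 14: ref 5 → HIT, frames=[2,5]
Step 15: ref 6 → FAULT (evict 2), frames=[6,5]
Total faults: 9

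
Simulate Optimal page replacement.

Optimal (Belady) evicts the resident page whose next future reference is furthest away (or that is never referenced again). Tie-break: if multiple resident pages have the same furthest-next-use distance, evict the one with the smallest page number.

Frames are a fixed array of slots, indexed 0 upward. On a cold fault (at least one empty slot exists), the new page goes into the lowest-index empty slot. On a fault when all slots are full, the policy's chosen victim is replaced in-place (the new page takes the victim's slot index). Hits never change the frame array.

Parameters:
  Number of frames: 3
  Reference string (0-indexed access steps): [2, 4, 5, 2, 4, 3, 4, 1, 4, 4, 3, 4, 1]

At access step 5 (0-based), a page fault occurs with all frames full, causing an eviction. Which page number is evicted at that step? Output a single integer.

Answer: 2

Derivation:
Step 0: ref 2 -> FAULT, frames=[2,-,-]
Step 1: ref 4 -> FAULT, frames=[2,4,-]
Step 2: ref 5 -> FAULT, frames=[2,4,5]
Step 3: ref 2 -> HIT, frames=[2,4,5]
Step 4: ref 4 -> HIT, frames=[2,4,5]
Step 5: ref 3 -> FAULT, evict 2, frames=[3,4,5]
At step 5: evicted page 2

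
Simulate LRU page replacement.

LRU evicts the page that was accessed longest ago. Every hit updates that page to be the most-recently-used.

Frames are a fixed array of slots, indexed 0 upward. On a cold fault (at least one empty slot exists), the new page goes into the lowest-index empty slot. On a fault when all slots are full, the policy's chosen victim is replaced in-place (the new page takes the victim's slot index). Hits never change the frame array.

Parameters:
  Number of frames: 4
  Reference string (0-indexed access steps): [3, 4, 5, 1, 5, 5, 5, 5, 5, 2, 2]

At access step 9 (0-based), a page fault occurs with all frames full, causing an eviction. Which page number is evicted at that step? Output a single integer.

Step 0: ref 3 -> FAULT, frames=[3,-,-,-]
Step 1: ref 4 -> FAULT, frames=[3,4,-,-]
Step 2: ref 5 -> FAULT, frames=[3,4,5,-]
Step 3: ref 1 -> FAULT, frames=[3,4,5,1]
Step 4: ref 5 -> HIT, frames=[3,4,5,1]
Step 5: ref 5 -> HIT, frames=[3,4,5,1]
Step 6: ref 5 -> HIT, frames=[3,4,5,1]
Step 7: ref 5 -> HIT, frames=[3,4,5,1]
Step 8: ref 5 -> HIT, frames=[3,4,5,1]
Step 9: ref 2 -> FAULT, evict 3, frames=[2,4,5,1]
At step 9: evicted page 3

Answer: 3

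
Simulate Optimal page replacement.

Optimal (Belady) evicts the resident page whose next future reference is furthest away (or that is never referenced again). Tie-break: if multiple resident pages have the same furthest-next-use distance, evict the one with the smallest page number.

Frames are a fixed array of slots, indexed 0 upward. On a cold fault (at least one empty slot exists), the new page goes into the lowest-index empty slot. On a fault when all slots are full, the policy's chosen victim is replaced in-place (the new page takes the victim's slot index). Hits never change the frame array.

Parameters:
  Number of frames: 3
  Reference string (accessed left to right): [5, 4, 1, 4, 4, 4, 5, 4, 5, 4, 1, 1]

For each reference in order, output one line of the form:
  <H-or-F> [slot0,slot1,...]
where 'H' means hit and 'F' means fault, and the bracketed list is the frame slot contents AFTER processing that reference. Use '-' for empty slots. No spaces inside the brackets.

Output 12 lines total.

F [5,-,-]
F [5,4,-]
F [5,4,1]
H [5,4,1]
H [5,4,1]
H [5,4,1]
H [5,4,1]
H [5,4,1]
H [5,4,1]
H [5,4,1]
H [5,4,1]
H [5,4,1]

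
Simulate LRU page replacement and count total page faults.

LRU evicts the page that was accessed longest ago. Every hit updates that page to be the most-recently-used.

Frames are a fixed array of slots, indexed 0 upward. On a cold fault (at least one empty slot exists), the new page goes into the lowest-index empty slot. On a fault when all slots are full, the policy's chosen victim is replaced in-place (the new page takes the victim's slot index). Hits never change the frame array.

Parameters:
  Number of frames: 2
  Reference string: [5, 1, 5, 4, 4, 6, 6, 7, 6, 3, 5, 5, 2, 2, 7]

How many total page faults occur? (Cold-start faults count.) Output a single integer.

Step 0: ref 5 → FAULT, frames=[5,-]
Step 1: ref 1 → FAULT, frames=[5,1]
Step 2: ref 5 → HIT, frames=[5,1]
Step 3: ref 4 → FAULT (evict 1), frames=[5,4]
Step 4: ref 4 → HIT, frames=[5,4]
Step 5: ref 6 → FAULT (evict 5), frames=[6,4]
Step 6: ref 6 → HIT, frames=[6,4]
Step 7: ref 7 → FAULT (evict 4), frames=[6,7]
Step 8: ref 6 → HIT, frames=[6,7]
Step 9: ref 3 → FAULT (evict 7), frames=[6,3]
Step 10: ref 5 → FAULT (evict 6), frames=[5,3]
Step 11: ref 5 → HIT, frames=[5,3]
Step 12: ref 2 → FAULT (evict 3), frames=[5,2]
Step 13: ref 2 → HIT, frames=[5,2]
Step 14: ref 7 → FAULT (evict 5), frames=[7,2]
Total faults: 9

Answer: 9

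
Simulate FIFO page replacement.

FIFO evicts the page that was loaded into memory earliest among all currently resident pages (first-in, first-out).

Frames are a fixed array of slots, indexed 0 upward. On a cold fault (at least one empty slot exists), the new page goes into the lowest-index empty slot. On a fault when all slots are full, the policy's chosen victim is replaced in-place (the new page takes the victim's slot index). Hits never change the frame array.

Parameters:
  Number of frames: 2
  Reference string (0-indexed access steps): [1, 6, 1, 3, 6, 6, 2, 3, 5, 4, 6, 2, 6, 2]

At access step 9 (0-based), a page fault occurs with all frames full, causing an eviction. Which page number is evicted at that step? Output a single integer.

Answer: 2

Derivation:
Step 0: ref 1 -> FAULT, frames=[1,-]
Step 1: ref 6 -> FAULT, frames=[1,6]
Step 2: ref 1 -> HIT, frames=[1,6]
Step 3: ref 3 -> FAULT, evict 1, frames=[3,6]
Step 4: ref 6 -> HIT, frames=[3,6]
Step 5: ref 6 -> HIT, frames=[3,6]
Step 6: ref 2 -> FAULT, evict 6, frames=[3,2]
Step 7: ref 3 -> HIT, frames=[3,2]
Step 8: ref 5 -> FAULT, evict 3, frames=[5,2]
Step 9: ref 4 -> FAULT, evict 2, frames=[5,4]
At step 9: evicted page 2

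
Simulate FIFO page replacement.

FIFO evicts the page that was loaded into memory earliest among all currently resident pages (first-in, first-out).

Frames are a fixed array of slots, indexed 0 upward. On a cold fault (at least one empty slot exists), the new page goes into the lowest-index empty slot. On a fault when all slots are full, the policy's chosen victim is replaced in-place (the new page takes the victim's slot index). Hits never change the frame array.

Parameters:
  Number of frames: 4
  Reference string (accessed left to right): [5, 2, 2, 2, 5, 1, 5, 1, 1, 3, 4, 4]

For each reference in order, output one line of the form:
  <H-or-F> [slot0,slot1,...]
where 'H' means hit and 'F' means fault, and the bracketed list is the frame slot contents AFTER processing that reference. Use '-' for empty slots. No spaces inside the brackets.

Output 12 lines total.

F [5,-,-,-]
F [5,2,-,-]
H [5,2,-,-]
H [5,2,-,-]
H [5,2,-,-]
F [5,2,1,-]
H [5,2,1,-]
H [5,2,1,-]
H [5,2,1,-]
F [5,2,1,3]
F [4,2,1,3]
H [4,2,1,3]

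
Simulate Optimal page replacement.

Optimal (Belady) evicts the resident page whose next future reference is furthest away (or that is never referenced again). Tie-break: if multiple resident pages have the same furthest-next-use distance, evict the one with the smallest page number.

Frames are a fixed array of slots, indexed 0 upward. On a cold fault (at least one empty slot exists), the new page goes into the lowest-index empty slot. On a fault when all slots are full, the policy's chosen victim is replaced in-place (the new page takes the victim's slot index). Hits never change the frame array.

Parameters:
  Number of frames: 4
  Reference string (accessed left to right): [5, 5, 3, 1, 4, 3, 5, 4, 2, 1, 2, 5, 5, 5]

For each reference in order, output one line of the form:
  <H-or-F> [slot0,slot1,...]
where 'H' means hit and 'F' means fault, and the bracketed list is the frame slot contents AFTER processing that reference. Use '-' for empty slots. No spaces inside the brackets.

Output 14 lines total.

F [5,-,-,-]
H [5,-,-,-]
F [5,3,-,-]
F [5,3,1,-]
F [5,3,1,4]
H [5,3,1,4]
H [5,3,1,4]
H [5,3,1,4]
F [5,2,1,4]
H [5,2,1,4]
H [5,2,1,4]
H [5,2,1,4]
H [5,2,1,4]
H [5,2,1,4]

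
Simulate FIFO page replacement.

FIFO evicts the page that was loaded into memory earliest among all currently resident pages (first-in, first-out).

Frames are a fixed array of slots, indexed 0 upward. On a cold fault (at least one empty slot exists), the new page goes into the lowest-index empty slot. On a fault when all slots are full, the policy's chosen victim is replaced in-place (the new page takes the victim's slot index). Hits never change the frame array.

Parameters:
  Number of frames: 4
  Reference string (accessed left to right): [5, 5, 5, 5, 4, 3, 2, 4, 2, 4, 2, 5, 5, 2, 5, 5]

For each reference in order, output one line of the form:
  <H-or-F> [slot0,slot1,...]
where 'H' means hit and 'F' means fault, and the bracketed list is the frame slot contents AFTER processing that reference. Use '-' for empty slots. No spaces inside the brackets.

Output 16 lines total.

F [5,-,-,-]
H [5,-,-,-]
H [5,-,-,-]
H [5,-,-,-]
F [5,4,-,-]
F [5,4,3,-]
F [5,4,3,2]
H [5,4,3,2]
H [5,4,3,2]
H [5,4,3,2]
H [5,4,3,2]
H [5,4,3,2]
H [5,4,3,2]
H [5,4,3,2]
H [5,4,3,2]
H [5,4,3,2]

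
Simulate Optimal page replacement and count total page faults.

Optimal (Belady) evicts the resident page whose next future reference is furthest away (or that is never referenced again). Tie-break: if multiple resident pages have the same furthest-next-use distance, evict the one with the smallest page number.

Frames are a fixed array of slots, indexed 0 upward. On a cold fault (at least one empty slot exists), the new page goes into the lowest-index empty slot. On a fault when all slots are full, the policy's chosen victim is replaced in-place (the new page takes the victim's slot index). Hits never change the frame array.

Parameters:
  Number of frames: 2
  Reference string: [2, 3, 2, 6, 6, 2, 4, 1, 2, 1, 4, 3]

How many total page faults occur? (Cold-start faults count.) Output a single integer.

Step 0: ref 2 → FAULT, frames=[2,-]
Step 1: ref 3 → FAULT, frames=[2,3]
Step 2: ref 2 → HIT, frames=[2,3]
Step 3: ref 6 → FAULT (evict 3), frames=[2,6]
Step 4: ref 6 → HIT, frames=[2,6]
Step 5: ref 2 → HIT, frames=[2,6]
Step 6: ref 4 → FAULT (evict 6), frames=[2,4]
Step 7: ref 1 → FAULT (evict 4), frames=[2,1]
Step 8: ref 2 → HIT, frames=[2,1]
Step 9: ref 1 → HIT, frames=[2,1]
Step 10: ref 4 → FAULT (evict 1), frames=[2,4]
Step 11: ref 3 → FAULT (evict 2), frames=[3,4]
Total faults: 7

Answer: 7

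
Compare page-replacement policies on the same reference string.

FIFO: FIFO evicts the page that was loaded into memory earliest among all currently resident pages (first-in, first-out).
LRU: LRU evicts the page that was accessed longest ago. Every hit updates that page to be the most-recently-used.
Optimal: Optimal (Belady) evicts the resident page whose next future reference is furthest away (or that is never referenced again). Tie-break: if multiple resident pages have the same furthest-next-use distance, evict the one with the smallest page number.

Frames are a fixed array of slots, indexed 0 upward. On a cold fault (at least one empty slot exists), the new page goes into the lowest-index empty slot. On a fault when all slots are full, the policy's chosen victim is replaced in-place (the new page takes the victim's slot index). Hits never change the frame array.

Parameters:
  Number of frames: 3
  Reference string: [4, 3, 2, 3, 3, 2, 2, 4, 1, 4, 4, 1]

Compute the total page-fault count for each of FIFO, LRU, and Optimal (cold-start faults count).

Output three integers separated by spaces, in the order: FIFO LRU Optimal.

Answer: 5 4 4

Derivation:
--- FIFO ---
  step 0: ref 4 -> FAULT, frames=[4,-,-] (faults so far: 1)
  step 1: ref 3 -> FAULT, frames=[4,3,-] (faults so far: 2)
  step 2: ref 2 -> FAULT, frames=[4,3,2] (faults so far: 3)
  step 3: ref 3 -> HIT, frames=[4,3,2] (faults so far: 3)
  step 4: ref 3 -> HIT, frames=[4,3,2] (faults so far: 3)
  step 5: ref 2 -> HIT, frames=[4,3,2] (faults so far: 3)
  step 6: ref 2 -> HIT, frames=[4,3,2] (faults so far: 3)
  step 7: ref 4 -> HIT, frames=[4,3,2] (faults so far: 3)
  step 8: ref 1 -> FAULT, evict 4, frames=[1,3,2] (faults so far: 4)
  step 9: ref 4 -> FAULT, evict 3, frames=[1,4,2] (faults so far: 5)
  step 10: ref 4 -> HIT, frames=[1,4,2] (faults so far: 5)
  step 11: ref 1 -> HIT, frames=[1,4,2] (faults so far: 5)
  FIFO total faults: 5
--- LRU ---
  step 0: ref 4 -> FAULT, frames=[4,-,-] (faults so far: 1)
  step 1: ref 3 -> FAULT, frames=[4,3,-] (faults so far: 2)
  step 2: ref 2 -> FAULT, frames=[4,3,2] (faults so far: 3)
  step 3: ref 3 -> HIT, frames=[4,3,2] (faults so far: 3)
  step 4: ref 3 -> HIT, frames=[4,3,2] (faults so far: 3)
  step 5: ref 2 -> HIT, frames=[4,3,2] (faults so far: 3)
  step 6: ref 2 -> HIT, frames=[4,3,2] (faults so far: 3)
  step 7: ref 4 -> HIT, frames=[4,3,2] (faults so far: 3)
  step 8: ref 1 -> FAULT, evict 3, frames=[4,1,2] (faults so far: 4)
  step 9: ref 4 -> HIT, frames=[4,1,2] (faults so far: 4)
  step 10: ref 4 -> HIT, frames=[4,1,2] (faults so far: 4)
  step 11: ref 1 -> HIT, frames=[4,1,2] (faults so far: 4)
  LRU total faults: 4
--- Optimal ---
  step 0: ref 4 -> FAULT, frames=[4,-,-] (faults so far: 1)
  step 1: ref 3 -> FAULT, frames=[4,3,-] (faults so far: 2)
  step 2: ref 2 -> FAULT, frames=[4,3,2] (faults so far: 3)
  step 3: ref 3 -> HIT, frames=[4,3,2] (faults so far: 3)
  step 4: ref 3 -> HIT, frames=[4,3,2] (faults so far: 3)
  step 5: ref 2 -> HIT, frames=[4,3,2] (faults so far: 3)
  step 6: ref 2 -> HIT, frames=[4,3,2] (faults so far: 3)
  step 7: ref 4 -> HIT, frames=[4,3,2] (faults so far: 3)
  step 8: ref 1 -> FAULT, evict 2, frames=[4,3,1] (faults so far: 4)
  step 9: ref 4 -> HIT, frames=[4,3,1] (faults so far: 4)
  step 10: ref 4 -> HIT, frames=[4,3,1] (faults so far: 4)
  step 11: ref 1 -> HIT, frames=[4,3,1] (faults so far: 4)
  Optimal total faults: 4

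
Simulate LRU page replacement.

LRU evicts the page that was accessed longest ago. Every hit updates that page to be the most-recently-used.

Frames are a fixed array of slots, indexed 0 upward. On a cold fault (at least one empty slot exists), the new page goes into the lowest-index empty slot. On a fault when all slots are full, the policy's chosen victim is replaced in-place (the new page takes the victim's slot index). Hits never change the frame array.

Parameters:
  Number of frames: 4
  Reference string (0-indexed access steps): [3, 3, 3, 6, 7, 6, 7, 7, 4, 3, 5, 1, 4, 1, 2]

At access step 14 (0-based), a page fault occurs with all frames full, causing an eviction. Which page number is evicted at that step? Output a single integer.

Answer: 3

Derivation:
Step 0: ref 3 -> FAULT, frames=[3,-,-,-]
Step 1: ref 3 -> HIT, frames=[3,-,-,-]
Step 2: ref 3 -> HIT, frames=[3,-,-,-]
Step 3: ref 6 -> FAULT, frames=[3,6,-,-]
Step 4: ref 7 -> FAULT, frames=[3,6,7,-]
Step 5: ref 6 -> HIT, frames=[3,6,7,-]
Step 6: ref 7 -> HIT, frames=[3,6,7,-]
Step 7: ref 7 -> HIT, frames=[3,6,7,-]
Step 8: ref 4 -> FAULT, frames=[3,6,7,4]
Step 9: ref 3 -> HIT, frames=[3,6,7,4]
Step 10: ref 5 -> FAULT, evict 6, frames=[3,5,7,4]
Step 11: ref 1 -> FAULT, evict 7, frames=[3,5,1,4]
Step 12: ref 4 -> HIT, frames=[3,5,1,4]
Step 13: ref 1 -> HIT, frames=[3,5,1,4]
Step 14: ref 2 -> FAULT, evict 3, frames=[2,5,1,4]
At step 14: evicted page 3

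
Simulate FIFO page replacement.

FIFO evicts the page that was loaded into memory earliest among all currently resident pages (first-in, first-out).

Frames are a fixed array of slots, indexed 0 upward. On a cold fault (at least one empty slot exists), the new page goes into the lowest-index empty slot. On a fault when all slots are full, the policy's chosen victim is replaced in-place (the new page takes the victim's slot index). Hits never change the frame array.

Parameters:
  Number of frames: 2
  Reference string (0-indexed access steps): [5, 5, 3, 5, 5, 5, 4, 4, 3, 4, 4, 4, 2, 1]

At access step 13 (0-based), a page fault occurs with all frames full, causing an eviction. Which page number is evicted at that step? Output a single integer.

Answer: 4

Derivation:
Step 0: ref 5 -> FAULT, frames=[5,-]
Step 1: ref 5 -> HIT, frames=[5,-]
Step 2: ref 3 -> FAULT, frames=[5,3]
Step 3: ref 5 -> HIT, frames=[5,3]
Step 4: ref 5 -> HIT, frames=[5,3]
Step 5: ref 5 -> HIT, frames=[5,3]
Step 6: ref 4 -> FAULT, evict 5, frames=[4,3]
Step 7: ref 4 -> HIT, frames=[4,3]
Step 8: ref 3 -> HIT, frames=[4,3]
Step 9: ref 4 -> HIT, frames=[4,3]
Step 10: ref 4 -> HIT, frames=[4,3]
Step 11: ref 4 -> HIT, frames=[4,3]
Step 12: ref 2 -> FAULT, evict 3, frames=[4,2]
Step 13: ref 1 -> FAULT, evict 4, frames=[1,2]
At step 13: evicted page 4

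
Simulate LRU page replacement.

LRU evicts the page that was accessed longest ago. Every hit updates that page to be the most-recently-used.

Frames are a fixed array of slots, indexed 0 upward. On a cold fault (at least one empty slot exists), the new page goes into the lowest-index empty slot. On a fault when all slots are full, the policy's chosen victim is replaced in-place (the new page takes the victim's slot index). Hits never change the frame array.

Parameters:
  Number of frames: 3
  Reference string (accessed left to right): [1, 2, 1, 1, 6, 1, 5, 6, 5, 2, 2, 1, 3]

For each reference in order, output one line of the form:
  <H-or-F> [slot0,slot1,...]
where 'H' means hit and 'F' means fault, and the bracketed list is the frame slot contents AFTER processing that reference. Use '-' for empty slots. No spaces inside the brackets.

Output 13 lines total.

F [1,-,-]
F [1,2,-]
H [1,2,-]
H [1,2,-]
F [1,2,6]
H [1,2,6]
F [1,5,6]
H [1,5,6]
H [1,5,6]
F [2,5,6]
H [2,5,6]
F [2,5,1]
F [2,3,1]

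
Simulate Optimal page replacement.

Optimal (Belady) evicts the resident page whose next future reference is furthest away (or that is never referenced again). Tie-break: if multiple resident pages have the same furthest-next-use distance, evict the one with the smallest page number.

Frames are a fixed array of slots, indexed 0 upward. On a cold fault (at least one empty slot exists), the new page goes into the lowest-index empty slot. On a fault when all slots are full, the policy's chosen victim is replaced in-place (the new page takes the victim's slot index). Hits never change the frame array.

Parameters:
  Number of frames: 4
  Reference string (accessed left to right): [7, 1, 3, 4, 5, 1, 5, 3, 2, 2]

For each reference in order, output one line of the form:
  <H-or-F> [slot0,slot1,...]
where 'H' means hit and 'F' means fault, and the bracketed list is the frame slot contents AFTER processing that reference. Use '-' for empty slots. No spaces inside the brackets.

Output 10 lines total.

F [7,-,-,-]
F [7,1,-,-]
F [7,1,3,-]
F [7,1,3,4]
F [7,1,3,5]
H [7,1,3,5]
H [7,1,3,5]
H [7,1,3,5]
F [7,2,3,5]
H [7,2,3,5]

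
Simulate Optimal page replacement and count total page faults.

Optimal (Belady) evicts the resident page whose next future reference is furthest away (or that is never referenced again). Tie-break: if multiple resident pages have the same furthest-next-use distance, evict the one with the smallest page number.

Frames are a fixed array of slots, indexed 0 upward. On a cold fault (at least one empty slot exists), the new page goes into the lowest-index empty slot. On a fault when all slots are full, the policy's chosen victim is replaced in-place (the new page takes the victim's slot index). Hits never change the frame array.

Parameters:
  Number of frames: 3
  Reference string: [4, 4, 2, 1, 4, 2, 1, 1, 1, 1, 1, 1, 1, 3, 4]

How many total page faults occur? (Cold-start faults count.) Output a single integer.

Answer: 4

Derivation:
Step 0: ref 4 → FAULT, frames=[4,-,-]
Step 1: ref 4 → HIT, frames=[4,-,-]
Step 2: ref 2 → FAULT, frames=[4,2,-]
Step 3: ref 1 → FAULT, frames=[4,2,1]
Step 4: ref 4 → HIT, frames=[4,2,1]
Step 5: ref 2 → HIT, frames=[4,2,1]
Step 6: ref 1 → HIT, frames=[4,2,1]
Step 7: ref 1 → HIT, frames=[4,2,1]
Step 8: ref 1 → HIT, frames=[4,2,1]
Step 9: ref 1 → HIT, frames=[4,2,1]
Step 10: ref 1 → HIT, frames=[4,2,1]
Step 11: ref 1 → HIT, frames=[4,2,1]
Step 12: ref 1 → HIT, frames=[4,2,1]
Step 13: ref 3 → FAULT (evict 1), frames=[4,2,3]
Step 14: ref 4 → HIT, frames=[4,2,3]
Total faults: 4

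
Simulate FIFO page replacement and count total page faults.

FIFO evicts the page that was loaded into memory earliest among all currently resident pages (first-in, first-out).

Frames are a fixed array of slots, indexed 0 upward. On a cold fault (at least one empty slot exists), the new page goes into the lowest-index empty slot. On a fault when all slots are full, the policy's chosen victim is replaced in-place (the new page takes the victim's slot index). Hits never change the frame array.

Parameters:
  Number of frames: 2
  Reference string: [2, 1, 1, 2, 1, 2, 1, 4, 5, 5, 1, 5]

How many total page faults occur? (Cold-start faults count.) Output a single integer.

Answer: 5

Derivation:
Step 0: ref 2 → FAULT, frames=[2,-]
Step 1: ref 1 → FAULT, frames=[2,1]
Step 2: ref 1 → HIT, frames=[2,1]
Step 3: ref 2 → HIT, frames=[2,1]
Step 4: ref 1 → HIT, frames=[2,1]
Step 5: ref 2 → HIT, frames=[2,1]
Step 6: ref 1 → HIT, frames=[2,1]
Step 7: ref 4 → FAULT (evict 2), frames=[4,1]
Step 8: ref 5 → FAULT (evict 1), frames=[4,5]
Step 9: ref 5 → HIT, frames=[4,5]
Step 10: ref 1 → FAULT (evict 4), frames=[1,5]
Step 11: ref 5 → HIT, frames=[1,5]
Total faults: 5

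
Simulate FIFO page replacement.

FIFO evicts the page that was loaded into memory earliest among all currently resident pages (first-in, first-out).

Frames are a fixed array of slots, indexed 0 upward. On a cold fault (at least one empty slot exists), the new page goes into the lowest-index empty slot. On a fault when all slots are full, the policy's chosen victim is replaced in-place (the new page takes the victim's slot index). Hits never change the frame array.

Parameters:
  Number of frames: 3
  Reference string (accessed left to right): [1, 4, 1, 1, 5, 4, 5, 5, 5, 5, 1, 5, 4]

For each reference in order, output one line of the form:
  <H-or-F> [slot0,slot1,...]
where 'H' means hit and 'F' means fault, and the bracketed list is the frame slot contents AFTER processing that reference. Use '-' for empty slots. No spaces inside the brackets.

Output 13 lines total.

F [1,-,-]
F [1,4,-]
H [1,4,-]
H [1,4,-]
F [1,4,5]
H [1,4,5]
H [1,4,5]
H [1,4,5]
H [1,4,5]
H [1,4,5]
H [1,4,5]
H [1,4,5]
H [1,4,5]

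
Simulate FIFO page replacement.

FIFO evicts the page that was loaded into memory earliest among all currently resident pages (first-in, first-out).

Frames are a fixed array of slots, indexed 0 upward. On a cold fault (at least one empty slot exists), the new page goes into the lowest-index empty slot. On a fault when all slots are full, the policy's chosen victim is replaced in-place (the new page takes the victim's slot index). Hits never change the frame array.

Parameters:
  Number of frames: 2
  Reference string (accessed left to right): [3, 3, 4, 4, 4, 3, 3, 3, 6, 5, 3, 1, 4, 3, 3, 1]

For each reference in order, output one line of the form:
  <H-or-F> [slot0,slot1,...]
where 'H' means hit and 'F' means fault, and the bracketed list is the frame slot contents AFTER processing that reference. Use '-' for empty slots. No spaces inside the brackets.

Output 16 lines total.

F [3,-]
H [3,-]
F [3,4]
H [3,4]
H [3,4]
H [3,4]
H [3,4]
H [3,4]
F [6,4]
F [6,5]
F [3,5]
F [3,1]
F [4,1]
F [4,3]
H [4,3]
F [1,3]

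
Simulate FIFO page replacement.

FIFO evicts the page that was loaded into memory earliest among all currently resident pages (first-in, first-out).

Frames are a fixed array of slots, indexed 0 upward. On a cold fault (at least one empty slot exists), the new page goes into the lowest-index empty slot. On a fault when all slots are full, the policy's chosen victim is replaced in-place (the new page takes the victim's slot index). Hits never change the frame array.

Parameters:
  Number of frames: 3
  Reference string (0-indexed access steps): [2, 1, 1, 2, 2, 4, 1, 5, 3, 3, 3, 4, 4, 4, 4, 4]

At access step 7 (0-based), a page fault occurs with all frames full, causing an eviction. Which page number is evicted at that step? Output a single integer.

Step 0: ref 2 -> FAULT, frames=[2,-,-]
Step 1: ref 1 -> FAULT, frames=[2,1,-]
Step 2: ref 1 -> HIT, frames=[2,1,-]
Step 3: ref 2 -> HIT, frames=[2,1,-]
Step 4: ref 2 -> HIT, frames=[2,1,-]
Step 5: ref 4 -> FAULT, frames=[2,1,4]
Step 6: ref 1 -> HIT, frames=[2,1,4]
Step 7: ref 5 -> FAULT, evict 2, frames=[5,1,4]
At step 7: evicted page 2

Answer: 2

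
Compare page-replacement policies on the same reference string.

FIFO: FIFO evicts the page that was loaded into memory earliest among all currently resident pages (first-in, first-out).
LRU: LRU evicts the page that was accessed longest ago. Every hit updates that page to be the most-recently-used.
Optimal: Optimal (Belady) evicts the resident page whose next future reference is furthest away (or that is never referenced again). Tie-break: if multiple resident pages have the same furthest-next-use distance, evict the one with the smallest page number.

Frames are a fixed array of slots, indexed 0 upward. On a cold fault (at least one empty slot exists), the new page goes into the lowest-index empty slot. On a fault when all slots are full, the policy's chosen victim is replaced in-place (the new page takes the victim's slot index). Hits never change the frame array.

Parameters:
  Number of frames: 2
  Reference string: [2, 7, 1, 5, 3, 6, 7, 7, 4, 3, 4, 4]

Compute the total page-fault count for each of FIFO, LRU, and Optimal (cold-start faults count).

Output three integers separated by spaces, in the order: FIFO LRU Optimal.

Answer: 9 9 8

Derivation:
--- FIFO ---
  step 0: ref 2 -> FAULT, frames=[2,-] (faults so far: 1)
  step 1: ref 7 -> FAULT, frames=[2,7] (faults so far: 2)
  step 2: ref 1 -> FAULT, evict 2, frames=[1,7] (faults so far: 3)
  step 3: ref 5 -> FAULT, evict 7, frames=[1,5] (faults so far: 4)
  step 4: ref 3 -> FAULT, evict 1, frames=[3,5] (faults so far: 5)
  step 5: ref 6 -> FAULT, evict 5, frames=[3,6] (faults so far: 6)
  step 6: ref 7 -> FAULT, evict 3, frames=[7,6] (faults so far: 7)
  step 7: ref 7 -> HIT, frames=[7,6] (faults so far: 7)
  step 8: ref 4 -> FAULT, evict 6, frames=[7,4] (faults so far: 8)
  step 9: ref 3 -> FAULT, evict 7, frames=[3,4] (faults so far: 9)
  step 10: ref 4 -> HIT, frames=[3,4] (faults so far: 9)
  step 11: ref 4 -> HIT, frames=[3,4] (faults so far: 9)
  FIFO total faults: 9
--- LRU ---
  step 0: ref 2 -> FAULT, frames=[2,-] (faults so far: 1)
  step 1: ref 7 -> FAULT, frames=[2,7] (faults so far: 2)
  step 2: ref 1 -> FAULT, evict 2, frames=[1,7] (faults so far: 3)
  step 3: ref 5 -> FAULT, evict 7, frames=[1,5] (faults so far: 4)
  step 4: ref 3 -> FAULT, evict 1, frames=[3,5] (faults so far: 5)
  step 5: ref 6 -> FAULT, evict 5, frames=[3,6] (faults so far: 6)
  step 6: ref 7 -> FAULT, evict 3, frames=[7,6] (faults so far: 7)
  step 7: ref 7 -> HIT, frames=[7,6] (faults so far: 7)
  step 8: ref 4 -> FAULT, evict 6, frames=[7,4] (faults so far: 8)
  step 9: ref 3 -> FAULT, evict 7, frames=[3,4] (faults so far: 9)
  step 10: ref 4 -> HIT, frames=[3,4] (faults so far: 9)
  step 11: ref 4 -> HIT, frames=[3,4] (faults so far: 9)
  LRU total faults: 9
--- Optimal ---
  step 0: ref 2 -> FAULT, frames=[2,-] (faults so far: 1)
  step 1: ref 7 -> FAULT, frames=[2,7] (faults so far: 2)
  step 2: ref 1 -> FAULT, evict 2, frames=[1,7] (faults so far: 3)
  step 3: ref 5 -> FAULT, evict 1, frames=[5,7] (faults so far: 4)
  step 4: ref 3 -> FAULT, evict 5, frames=[3,7] (faults so far: 5)
  step 5: ref 6 -> FAULT, evict 3, frames=[6,7] (faults so far: 6)
  step 6: ref 7 -> HIT, frames=[6,7] (faults so far: 6)
  step 7: ref 7 -> HIT, frames=[6,7] (faults so far: 6)
  step 8: ref 4 -> FAULT, evict 6, frames=[4,7] (faults so far: 7)
  step 9: ref 3 -> FAULT, evict 7, frames=[4,3] (faults so far: 8)
  step 10: ref 4 -> HIT, frames=[4,3] (faults so far: 8)
  step 11: ref 4 -> HIT, frames=[4,3] (faults so far: 8)
  Optimal total faults: 8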